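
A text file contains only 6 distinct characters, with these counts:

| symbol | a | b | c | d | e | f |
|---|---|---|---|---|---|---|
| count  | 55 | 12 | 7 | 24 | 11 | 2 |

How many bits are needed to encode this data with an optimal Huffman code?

Merge the two smallest weights repeatedly:
merge f(2) and c(7): 9
merge 9 and e(11): 20
merge b(12) and 20: 32
merge d(24) and 32: 56
merge a(55) and 56: 111
Each symbol's bit-cost is frequency × depth; summing gives 228 bits (equivalently 9 + 20 + 32 + 56 + 111).

228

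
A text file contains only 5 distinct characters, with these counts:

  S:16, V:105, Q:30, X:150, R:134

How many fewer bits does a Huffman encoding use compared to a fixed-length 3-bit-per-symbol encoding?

Fixed-length: 3 bits × 435 symbols = 1305 bits.
Huffman merges:
S(16) + Q(30) → 46
46 + V(105) → 151
R(134) + X(150) → 284
151 + 284 → 435
Huffman total = 46 + 151 + 284 + 435 = 916 bits.
Saving = 1305 − 916 = 389 bits.

389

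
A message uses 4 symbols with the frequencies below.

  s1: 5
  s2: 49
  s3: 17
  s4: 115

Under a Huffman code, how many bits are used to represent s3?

Build the tree from the bottom:
merge s1(5) and s3(17): 22
merge 22 and s2(49): 71
merge 71 and s4(115): 186
s3's leaf is at depth 3, giving a 3-bit codeword.

3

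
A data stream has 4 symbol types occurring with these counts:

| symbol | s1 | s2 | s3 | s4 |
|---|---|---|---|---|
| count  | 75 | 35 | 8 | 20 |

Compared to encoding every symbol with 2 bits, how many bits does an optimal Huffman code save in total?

Fixed-length: 2 bits × 138 symbols = 276 bits.
Huffman merges:
combine s3(8), s4(20) → 28
combine 28, s2(35) → 63
combine 63, s1(75) → 138
Huffman total = 28 + 63 + 138 = 229 bits.
Saving = 276 − 229 = 47 bits.

47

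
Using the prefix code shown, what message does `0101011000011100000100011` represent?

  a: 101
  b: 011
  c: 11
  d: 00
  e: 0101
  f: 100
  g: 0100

ebddcfdgb

Read left to right; each codeword is recognised as soon as it completes (prefix code):
  0101→e | 011→b | 00→d | 00→d | 11→c | 100→f | 00→d | 0100→g | 011→b
Decoded message: ebddcfdgb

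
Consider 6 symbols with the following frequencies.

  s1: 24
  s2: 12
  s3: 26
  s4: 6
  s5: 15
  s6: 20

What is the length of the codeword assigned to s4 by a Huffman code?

Build the tree from the bottom:
merge s4(6) and s2(12): 18
merge s5(15) and 18: 33
merge s6(20) and s1(24): 44
merge s3(26) and 33: 59
merge 44 and 59: 103
s4's leaf is at depth 4, giving a 4-bit codeword.

4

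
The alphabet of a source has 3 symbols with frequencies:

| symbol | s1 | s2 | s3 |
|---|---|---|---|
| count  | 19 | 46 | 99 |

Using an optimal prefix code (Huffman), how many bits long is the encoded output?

Greedily combine the two least-frequent nodes:
s1(19) + s2(46) → 65
65 + s3(99) → 164
The encoded length is the sum of every internal node's weight: 65 + 164 = 229 bits.

229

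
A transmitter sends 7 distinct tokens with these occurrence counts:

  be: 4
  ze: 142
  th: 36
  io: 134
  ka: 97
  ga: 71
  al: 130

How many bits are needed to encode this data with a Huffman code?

Build the Huffman tree bottom-up:
combine be(4), th(36) → 40
combine 40, ga(71) → 111
combine ka(97), 111 → 208
combine al(130), io(134) → 264
combine ze(142), 208 → 350
combine 264, 350 → 614
Total encoded bits = sum of merged weights = 40 + 111 + 208 + 264 + 350 + 614 = 1587.

1587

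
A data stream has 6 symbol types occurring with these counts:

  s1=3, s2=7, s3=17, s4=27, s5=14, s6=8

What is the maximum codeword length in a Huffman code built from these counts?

4

Merge the two lowest-weight nodes at each step:
merge s1(3) and s2(7): 10
merge s6(8) and 10: 18
merge s5(14) and s3(17): 31
merge 18 and s4(27): 45
merge 31 and 45: 76
The rarest symbols sit at the bottom; the longest codeword is 4 bits.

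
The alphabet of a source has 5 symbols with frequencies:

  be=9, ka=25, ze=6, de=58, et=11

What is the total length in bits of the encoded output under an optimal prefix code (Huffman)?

Build the Huffman tree bottom-up:
ze(6) + be(9) → 15
et(11) + 15 → 26
ka(25) + 26 → 51
51 + de(58) → 109
The encoded length is the sum of every internal node's weight: 15 + 26 + 51 + 109 = 201 bits.

201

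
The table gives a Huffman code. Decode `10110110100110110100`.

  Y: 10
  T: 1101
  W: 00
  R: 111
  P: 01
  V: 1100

Read left to right; each codeword is recognised as soon as it completes (prefix code):
  10→Y | 1101→T | 10→Y | 10→Y | 01→P | 10→Y | 1101→T | 00→W
Decoded message: YTYYPYTW

YTYYPYTW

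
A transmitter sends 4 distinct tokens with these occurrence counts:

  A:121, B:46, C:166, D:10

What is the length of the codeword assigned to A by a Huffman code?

2

Build the tree from the bottom:
combine D(10), B(46) → 56
combine 56, A(121) → 177
combine C(166), 177 → 343
A's leaf is at depth 2, giving a 2-bit codeword.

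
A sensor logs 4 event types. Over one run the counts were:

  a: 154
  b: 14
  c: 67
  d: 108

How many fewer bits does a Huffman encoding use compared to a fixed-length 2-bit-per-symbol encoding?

73

Fixed-length: 2 bits × 343 symbols = 686 bits.
Huffman merges:
merge b(14) and c(67): 81
merge 81 and d(108): 189
merge a(154) and 189: 343
Huffman total = 81 + 189 + 343 = 613 bits.
Saving = 686 − 613 = 73 bits.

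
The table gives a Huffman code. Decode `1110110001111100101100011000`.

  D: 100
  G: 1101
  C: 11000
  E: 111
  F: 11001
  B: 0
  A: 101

Read left to right; each codeword is recognised as soon as it completes (prefix code):
  111→E | 0→B | 11000→C | 111→E | 11001→F | 0→B | 11000→C | 11000→C
Decoded message: EBCEFBCC

EBCEFBCC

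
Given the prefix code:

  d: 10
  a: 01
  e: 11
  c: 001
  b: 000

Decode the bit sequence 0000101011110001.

baaaedc

Read left to right; each codeword is recognised as soon as it completes (prefix code):
  000→b | 01→a | 01→a | 01→a | 11→e | 10→d | 001→c
Decoded message: baaaedc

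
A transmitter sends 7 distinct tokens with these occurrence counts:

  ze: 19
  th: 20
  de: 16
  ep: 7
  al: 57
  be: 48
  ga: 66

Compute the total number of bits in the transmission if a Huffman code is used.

Greedily combine the two least-frequent nodes:
merge ep(7) and de(16): 23
merge ze(19) and th(20): 39
merge 23 and 39: 62
merge be(48) and al(57): 105
merge 62 and ga(66): 128
merge 105 and 128: 233
The encoded length is the sum of every internal node's weight: 23 + 39 + 62 + 105 + 128 + 233 = 590 bits.

590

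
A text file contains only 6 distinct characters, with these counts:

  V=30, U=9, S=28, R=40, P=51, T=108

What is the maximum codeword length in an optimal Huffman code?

Merge the two lowest-weight nodes at each step:
U(9) + S(28) → 37
V(30) + 37 → 67
R(40) + P(51) → 91
67 + 91 → 158
T(108) + 158 → 266
Maximum depth reached is 4.

4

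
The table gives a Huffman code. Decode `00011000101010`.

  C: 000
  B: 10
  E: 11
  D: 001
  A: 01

CECBBB

Read left to right; each codeword is recognised as soon as it completes (prefix code):
  000→C | 11→E | 000→C | 10→B | 10→B | 10→B
Decoded message: CECBBB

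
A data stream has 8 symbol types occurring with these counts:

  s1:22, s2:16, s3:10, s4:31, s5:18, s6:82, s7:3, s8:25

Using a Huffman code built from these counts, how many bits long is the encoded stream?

Merge the two smallest weights repeatedly:
combine s7(3), s3(10) → 13
combine 13, s2(16) → 29
combine s5(18), s1(22) → 40
combine s8(25), 29 → 54
combine s4(31), 40 → 71
combine 54, 71 → 125
combine s6(82), 125 → 207
Each symbol's bit-cost is frequency × depth; summing gives 539 bits (equivalently 13 + 29 + 40 + 54 + 71 + 125 + 207).

539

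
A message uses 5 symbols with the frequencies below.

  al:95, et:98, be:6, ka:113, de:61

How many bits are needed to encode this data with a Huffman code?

Merge the two smallest weights repeatedly:
merge be(6) and de(61): 67
merge 67 and al(95): 162
merge et(98) and ka(113): 211
merge 162 and 211: 373
Total encoded bits = sum of merged weights = 67 + 162 + 211 + 373 = 813.

813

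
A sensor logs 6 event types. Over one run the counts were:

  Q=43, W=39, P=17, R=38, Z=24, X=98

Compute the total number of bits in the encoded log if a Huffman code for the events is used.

622

Build the Huffman tree bottom-up:
merge P(17) and Z(24): 41
merge R(38) and W(39): 77
merge 41 and Q(43): 84
merge 77 and 84: 161
merge X(98) and 161: 259
The encoded length is the sum of every internal node's weight: 41 + 77 + 84 + 161 + 259 = 622 bits.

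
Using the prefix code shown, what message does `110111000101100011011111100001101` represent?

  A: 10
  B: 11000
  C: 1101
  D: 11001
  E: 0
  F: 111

Read left to right; each codeword is recognised as soon as it completes (prefix code):
  1101→C | 11000→B | 10→A | 11000→B | 1101→C | 111→F | 11000→B | 0→E | 1101→C
Decoded message: CBABCFBEC

CBABCFBEC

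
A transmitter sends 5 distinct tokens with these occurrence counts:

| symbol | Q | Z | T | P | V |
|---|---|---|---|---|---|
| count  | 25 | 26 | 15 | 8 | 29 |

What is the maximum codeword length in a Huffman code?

3

Merge the two lowest-weight nodes at each step:
combine P(8), T(15) → 23
combine 23, Q(25) → 48
combine Z(26), V(29) → 55
combine 48, 55 → 103
The first pair merged (P, T) ends up deepest, at depth 3.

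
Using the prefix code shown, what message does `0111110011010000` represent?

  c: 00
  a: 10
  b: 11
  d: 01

Read left to right; each codeword is recognised as soon as it completes (prefix code):
  01→d | 11→b | 11→b | 00→c | 11→b | 01→d | 00→c | 00→c
Decoded message: dbbcbdcc

dbbcbdcc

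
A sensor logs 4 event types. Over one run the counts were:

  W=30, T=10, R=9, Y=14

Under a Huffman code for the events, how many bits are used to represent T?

3

Repeatedly merge the two smallest:
combine R(9), T(10) → 19
combine Y(14), 19 → 33
combine W(30), 33 → 63
T sits 3 levels below the root, so its codeword is 3 bits.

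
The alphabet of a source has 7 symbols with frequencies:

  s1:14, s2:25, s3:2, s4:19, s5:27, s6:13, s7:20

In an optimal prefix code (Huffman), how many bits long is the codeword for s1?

3

Build the tree from the bottom:
merge s3(2) and s6(13): 15
merge s1(14) and 15: 29
merge s4(19) and s7(20): 39
merge s2(25) and s5(27): 52
merge 29 and 39: 68
merge 52 and 68: 120
s1's leaf is at depth 3, giving a 3-bit codeword.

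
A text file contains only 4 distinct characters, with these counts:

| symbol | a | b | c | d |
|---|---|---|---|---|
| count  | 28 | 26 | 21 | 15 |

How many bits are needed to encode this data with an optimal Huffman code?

180

Greedily combine the two least-frequent nodes:
combine d(15), c(21) → 36
combine b(26), a(28) → 54
combine 36, 54 → 90
The encoded length is the sum of every internal node's weight: 36 + 54 + 90 = 180 bits.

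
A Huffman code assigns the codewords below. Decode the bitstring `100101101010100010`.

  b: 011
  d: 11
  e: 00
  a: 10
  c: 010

acdcaaea

Read left to right; each codeword is recognised as soon as it completes (prefix code):
  10→a | 010→c | 11→d | 010→c | 10→a | 10→a | 00→e | 10→a
Decoded message: acdcaaea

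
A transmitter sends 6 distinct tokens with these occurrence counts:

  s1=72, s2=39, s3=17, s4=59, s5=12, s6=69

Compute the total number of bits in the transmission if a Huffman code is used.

633

Merge the two smallest weights repeatedly:
s5(12) + s3(17) → 29
29 + s2(39) → 68
s4(59) + 68 → 127
s6(69) + s1(72) → 141
127 + 141 → 268
The encoded length is the sum of every internal node's weight: 29 + 68 + 127 + 141 + 268 = 633 bits.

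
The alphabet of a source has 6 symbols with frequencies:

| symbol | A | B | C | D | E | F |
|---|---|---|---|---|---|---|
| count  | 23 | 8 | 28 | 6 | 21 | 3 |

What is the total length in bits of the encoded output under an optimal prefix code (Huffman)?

204

Merge the two smallest weights repeatedly:
merge F(3) and D(6): 9
merge B(8) and 9: 17
merge 17 and E(21): 38
merge A(23) and C(28): 51
merge 38 and 51: 89
Each symbol's bit-cost is frequency × depth; summing gives 204 bits (equivalently 9 + 17 + 38 + 51 + 89).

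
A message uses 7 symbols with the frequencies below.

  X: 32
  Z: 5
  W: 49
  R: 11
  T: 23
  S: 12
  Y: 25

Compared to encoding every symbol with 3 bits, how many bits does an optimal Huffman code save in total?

65

Fixed-length: 3 bits × 157 symbols = 471 bits.
Huffman merges:
Z(5) + R(11) → 16
S(12) + 16 → 28
T(23) + Y(25) → 48
28 + X(32) → 60
48 + W(49) → 97
60 + 97 → 157
Huffman total = 16 + 28 + 48 + 60 + 97 + 157 = 406 bits.
Saving = 471 − 406 = 65 bits.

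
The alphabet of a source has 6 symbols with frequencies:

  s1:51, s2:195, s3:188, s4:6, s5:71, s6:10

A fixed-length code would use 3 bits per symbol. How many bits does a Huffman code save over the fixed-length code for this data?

Fixed-length: 3 bits × 521 symbols = 1563 bits.
Huffman merges:
combine s4(6), s6(10) → 16
combine 16, s1(51) → 67
combine 67, s5(71) → 138
combine 138, s3(188) → 326
combine s2(195), 326 → 521
Huffman total = 16 + 67 + 138 + 326 + 521 = 1068 bits.
Saving = 1563 − 1068 = 495 bits.

495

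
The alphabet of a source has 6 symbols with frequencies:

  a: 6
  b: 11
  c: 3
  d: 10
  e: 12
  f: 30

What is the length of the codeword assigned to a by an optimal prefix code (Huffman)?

4

Build the tree from the bottom:
combine c(3), a(6) → 9
combine 9, d(10) → 19
combine b(11), e(12) → 23
combine 19, 23 → 42
combine f(30), 42 → 72
a's leaf is at depth 4, giving a 4-bit codeword.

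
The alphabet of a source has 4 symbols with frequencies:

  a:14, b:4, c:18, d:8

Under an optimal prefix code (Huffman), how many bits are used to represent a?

2

Build the tree from the bottom:
merge b(4) and d(8): 12
merge 12 and a(14): 26
merge c(18) and 26: 44
The subtree containing a is merged 2 times, so code length = 2.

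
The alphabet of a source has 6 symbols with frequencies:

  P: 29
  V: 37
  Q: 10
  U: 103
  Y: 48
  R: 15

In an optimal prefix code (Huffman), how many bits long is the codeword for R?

4

Huffman merges, smallest pair first:
Q(10) + R(15) → 25
25 + P(29) → 54
V(37) + Y(48) → 85
54 + 85 → 139
U(103) + 139 → 242
R sits 4 levels below the root, so its codeword is 4 bits.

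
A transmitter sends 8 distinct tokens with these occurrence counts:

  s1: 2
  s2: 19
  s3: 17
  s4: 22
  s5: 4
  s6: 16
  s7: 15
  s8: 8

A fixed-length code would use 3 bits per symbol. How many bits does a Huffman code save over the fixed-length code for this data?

Fixed-length: 3 bits × 103 symbols = 309 bits.
Huffman merges:
merge s1(2) and s5(4): 6
merge 6 and s8(8): 14
merge 14 and s7(15): 29
merge s6(16) and s3(17): 33
merge s2(19) and s4(22): 41
merge 29 and 33: 62
merge 41 and 62: 103
Huffman total = 6 + 14 + 29 + 33 + 41 + 62 + 103 = 288 bits.
Saving = 309 − 288 = 21 bits.

21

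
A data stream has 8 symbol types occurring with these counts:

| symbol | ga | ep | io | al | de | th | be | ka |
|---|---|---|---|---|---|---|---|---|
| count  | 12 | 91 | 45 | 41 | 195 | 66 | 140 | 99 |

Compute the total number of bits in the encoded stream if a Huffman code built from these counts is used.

1883

Greedily combine the two least-frequent nodes:
merge ga(12) and al(41): 53
merge io(45) and 53: 98
merge th(66) and ep(91): 157
merge 98 and ka(99): 197
merge be(140) and 157: 297
merge de(195) and 197: 392
merge 297 and 392: 689
Total encoded bits = sum of merged weights = 53 + 98 + 157 + 197 + 297 + 392 + 689 = 1883.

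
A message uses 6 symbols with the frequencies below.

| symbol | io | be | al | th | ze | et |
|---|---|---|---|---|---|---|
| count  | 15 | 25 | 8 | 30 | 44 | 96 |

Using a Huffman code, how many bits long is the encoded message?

485

Greedily combine the two least-frequent nodes:
al(8) + io(15) → 23
23 + be(25) → 48
th(30) + ze(44) → 74
48 + 74 → 122
et(96) + 122 → 218
The encoded length is the sum of every internal node's weight: 23 + 48 + 74 + 122 + 218 = 485 bits.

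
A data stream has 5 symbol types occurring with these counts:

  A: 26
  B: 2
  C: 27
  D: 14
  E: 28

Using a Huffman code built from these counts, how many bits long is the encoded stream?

210

Merge the two smallest weights repeatedly:
merge B(2) and D(14): 16
merge 16 and A(26): 42
merge C(27) and E(28): 55
merge 42 and 55: 97
The encoded length is the sum of every internal node's weight: 16 + 42 + 55 + 97 = 210 bits.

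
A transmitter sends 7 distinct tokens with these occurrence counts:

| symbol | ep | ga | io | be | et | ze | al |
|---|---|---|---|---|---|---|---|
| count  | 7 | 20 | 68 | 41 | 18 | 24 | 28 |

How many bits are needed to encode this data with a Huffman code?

Greedily combine the two least-frequent nodes:
combine ep(7), et(18) → 25
combine ga(20), ze(24) → 44
combine 25, al(28) → 53
combine be(41), 44 → 85
combine 53, io(68) → 121
combine 85, 121 → 206
Each symbol's bit-cost is frequency × depth; summing gives 534 bits (equivalently 25 + 44 + 53 + 85 + 121 + 206).

534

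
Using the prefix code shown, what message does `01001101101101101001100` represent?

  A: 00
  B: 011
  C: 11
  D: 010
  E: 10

DBBBBDBA

Read left to right; each codeword is recognised as soon as it completes (prefix code):
  010→D | 011→B | 011→B | 011→B | 011→B | 010→D | 011→B | 00→A
Decoded message: DBBBBDBA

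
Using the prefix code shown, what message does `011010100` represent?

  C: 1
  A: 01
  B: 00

Read left to right; each codeword is recognised as soon as it completes (prefix code):
  01→A | 1→C | 01→A | 01→A | 00→B
Decoded message: ACAAB

ACAAB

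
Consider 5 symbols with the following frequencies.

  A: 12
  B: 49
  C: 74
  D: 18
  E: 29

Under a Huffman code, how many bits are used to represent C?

Huffman merges, smallest pair first:
A(12) + D(18) → 30
E(29) + 30 → 59
B(49) + 59 → 108
C(74) + 108 → 182
C is merged only at the final step, so code length = 1.

1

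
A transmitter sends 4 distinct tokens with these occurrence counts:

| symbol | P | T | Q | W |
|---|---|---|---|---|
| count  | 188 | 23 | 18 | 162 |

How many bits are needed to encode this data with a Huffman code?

Build the Huffman tree bottom-up:
combine Q(18), T(23) → 41
combine 41, W(162) → 203
combine P(188), 203 → 391
The encoded length is the sum of every internal node's weight: 41 + 203 + 391 = 635 bits.

635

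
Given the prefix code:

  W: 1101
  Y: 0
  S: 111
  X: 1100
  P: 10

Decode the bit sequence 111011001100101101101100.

SYXXPWPX

Read left to right; each codeword is recognised as soon as it completes (prefix code):
  111→S | 0→Y | 1100→X | 1100→X | 10→P | 1101→W | 10→P | 1100→X
Decoded message: SYXXPWPX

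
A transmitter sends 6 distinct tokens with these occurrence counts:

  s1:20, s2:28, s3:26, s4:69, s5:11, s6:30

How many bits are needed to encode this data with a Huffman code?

445

Merge the two smallest weights repeatedly:
merge s5(11) and s1(20): 31
merge s3(26) and s2(28): 54
merge s6(30) and 31: 61
merge 54 and 61: 115
merge s4(69) and 115: 184
The encoded length is the sum of every internal node's weight: 31 + 54 + 61 + 115 + 184 = 445 bits.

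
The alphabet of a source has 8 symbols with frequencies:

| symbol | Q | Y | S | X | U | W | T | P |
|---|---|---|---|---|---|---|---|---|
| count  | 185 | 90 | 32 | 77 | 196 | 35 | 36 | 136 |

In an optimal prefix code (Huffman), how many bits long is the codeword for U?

2

Huffman merges, smallest pair first:
combine S(32), W(35) → 67
combine T(36), 67 → 103
combine X(77), Y(90) → 167
combine 103, P(136) → 239
combine 167, Q(185) → 352
combine U(196), 239 → 435
combine 352, 435 → 787
The subtree containing U is merged 2 times, so code length = 2.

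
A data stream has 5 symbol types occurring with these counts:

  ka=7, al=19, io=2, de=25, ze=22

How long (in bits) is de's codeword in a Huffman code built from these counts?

2

Huffman merges, smallest pair first:
combine io(2), ka(7) → 9
combine 9, al(19) → 28
combine ze(22), de(25) → 47
combine 28, 47 → 75
de sits 2 levels below the root, so its codeword is 2 bits.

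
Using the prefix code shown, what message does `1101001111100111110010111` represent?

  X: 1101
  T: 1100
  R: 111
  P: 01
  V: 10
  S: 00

XSRTRTVR

Read left to right; each codeword is recognised as soon as it completes (prefix code):
  1101→X | 00→S | 111→R | 1100→T | 111→R | 1100→T | 10→V | 111→R
Decoded message: XSRTRTVR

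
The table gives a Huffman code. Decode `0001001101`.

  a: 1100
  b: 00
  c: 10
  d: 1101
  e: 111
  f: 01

Read left to right; each codeword is recognised as soon as it completes (prefix code):
  00→b | 01→f | 00→b | 1101→d
Decoded message: bfbd

bfbd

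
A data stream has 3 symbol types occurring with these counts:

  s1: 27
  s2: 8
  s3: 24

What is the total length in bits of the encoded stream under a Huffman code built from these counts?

Build the Huffman tree bottom-up:
merge s2(8) and s3(24): 32
merge s1(27) and 32: 59
Each symbol's bit-cost is frequency × depth; summing gives 91 bits (equivalently 32 + 59).

91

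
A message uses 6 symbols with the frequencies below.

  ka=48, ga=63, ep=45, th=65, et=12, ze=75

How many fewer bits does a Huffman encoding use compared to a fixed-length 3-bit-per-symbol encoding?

146

Fixed-length: 3 bits × 308 symbols = 924 bits.
Huffman merges:
merge et(12) and ep(45): 57
merge ka(48) and 57: 105
merge ga(63) and th(65): 128
merge ze(75) and 105: 180
merge 128 and 180: 308
Huffman total = 57 + 105 + 128 + 180 + 308 = 778 bits.
Saving = 924 − 778 = 146 bits.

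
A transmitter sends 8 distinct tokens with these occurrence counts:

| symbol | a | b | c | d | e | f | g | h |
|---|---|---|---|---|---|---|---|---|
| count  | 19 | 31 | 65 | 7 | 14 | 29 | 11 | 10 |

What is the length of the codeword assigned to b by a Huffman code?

2

Repeatedly merge the two smallest:
merge d(7) and h(10): 17
merge g(11) and e(14): 25
merge 17 and a(19): 36
merge 25 and f(29): 54
merge b(31) and 36: 67
merge 54 and c(65): 119
merge 67 and 119: 186
b sits 2 levels below the root, so its codeword is 2 bits.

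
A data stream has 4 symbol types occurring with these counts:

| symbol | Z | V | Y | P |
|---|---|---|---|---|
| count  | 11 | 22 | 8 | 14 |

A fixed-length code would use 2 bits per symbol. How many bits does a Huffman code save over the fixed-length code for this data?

Fixed-length: 2 bits × 55 symbols = 110 bits.
Huffman merges:
combine Y(8), Z(11) → 19
combine P(14), 19 → 33
combine V(22), 33 → 55
Huffman total = 19 + 33 + 55 = 107 bits.
Saving = 110 − 107 = 3 bits.

3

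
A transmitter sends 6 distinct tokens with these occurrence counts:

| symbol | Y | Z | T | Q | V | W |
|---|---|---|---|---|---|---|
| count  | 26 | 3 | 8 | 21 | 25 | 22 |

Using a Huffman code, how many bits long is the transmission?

253

Build the Huffman tree bottom-up:
Z(3) + T(8) → 11
11 + Q(21) → 32
W(22) + V(25) → 47
Y(26) + 32 → 58
47 + 58 → 105
The encoded length is the sum of every internal node's weight: 11 + 32 + 47 + 58 + 105 = 253 bits.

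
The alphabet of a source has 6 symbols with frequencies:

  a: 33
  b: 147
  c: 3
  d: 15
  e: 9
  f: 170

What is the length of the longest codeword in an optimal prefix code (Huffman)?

5

Merge the two lowest-weight nodes at each step:
combine c(3), e(9) → 12
combine 12, d(15) → 27
combine 27, a(33) → 60
combine 60, b(147) → 207
combine f(170), 207 → 377
The rarest symbols sit at the bottom; the longest codeword is 5 bits.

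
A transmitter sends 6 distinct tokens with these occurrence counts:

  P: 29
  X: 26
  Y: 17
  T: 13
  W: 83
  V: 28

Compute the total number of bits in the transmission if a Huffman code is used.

Greedily combine the two least-frequent nodes:
merge T(13) and Y(17): 30
merge X(26) and V(28): 54
merge P(29) and 30: 59
merge 54 and 59: 113
merge W(83) and 113: 196
Each symbol's bit-cost is frequency × depth; summing gives 452 bits (equivalently 30 + 54 + 59 + 113 + 196).

452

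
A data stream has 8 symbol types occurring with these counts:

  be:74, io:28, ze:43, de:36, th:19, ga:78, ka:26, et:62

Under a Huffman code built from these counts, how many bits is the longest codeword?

Merge the two lowest-weight nodes at each step:
th(19) + ka(26) → 45
io(28) + de(36) → 64
ze(43) + 45 → 88
et(62) + 64 → 126
be(74) + ga(78) → 152
88 + 126 → 214
152 + 214 → 366
Maximum depth reached is 4.

4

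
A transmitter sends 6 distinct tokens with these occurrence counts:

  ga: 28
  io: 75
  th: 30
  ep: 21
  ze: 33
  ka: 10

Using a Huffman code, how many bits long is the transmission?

Build the Huffman tree bottom-up:
merge ka(10) and ep(21): 31
merge ga(28) and th(30): 58
merge 31 and ze(33): 64
merge 58 and 64: 122
merge io(75) and 122: 197
The encoded length is the sum of every internal node's weight: 31 + 58 + 64 + 122 + 197 = 472 bits.

472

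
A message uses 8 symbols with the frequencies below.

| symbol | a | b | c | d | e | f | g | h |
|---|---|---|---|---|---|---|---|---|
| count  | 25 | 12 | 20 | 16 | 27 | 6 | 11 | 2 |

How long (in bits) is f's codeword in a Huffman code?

5

Build the tree from the bottom:
merge h(2) and f(6): 8
merge 8 and g(11): 19
merge b(12) and d(16): 28
merge 19 and c(20): 39
merge a(25) and e(27): 52
merge 28 and 39: 67
merge 52 and 67: 119
f's leaf is at depth 5, giving a 5-bit codeword.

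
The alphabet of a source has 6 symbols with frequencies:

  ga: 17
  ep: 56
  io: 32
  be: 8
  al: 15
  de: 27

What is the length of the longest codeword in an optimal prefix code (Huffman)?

4

Merge the two lowest-weight nodes at each step:
combine be(8), al(15) → 23
combine ga(17), 23 → 40
combine de(27), io(32) → 59
combine 40, ep(56) → 96
combine 59, 96 → 155
The first pair merged (be, al) ends up deepest, at depth 4.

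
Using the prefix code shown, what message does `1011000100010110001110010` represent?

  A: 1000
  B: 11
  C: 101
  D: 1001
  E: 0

Read left to right; each codeword is recognised as soon as it completes (prefix code):
  101→C | 1000→A | 1000→A | 101→C | 1000→A | 11→B | 1001→D | 0→E
Decoded message: CAACABDE

CAACABDE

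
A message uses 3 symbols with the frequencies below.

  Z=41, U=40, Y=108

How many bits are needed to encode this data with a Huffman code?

270

Greedily combine the two least-frequent nodes:
U(40) + Z(41) → 81
81 + Y(108) → 189
The encoded length is the sum of every internal node's weight: 81 + 189 = 270 bits.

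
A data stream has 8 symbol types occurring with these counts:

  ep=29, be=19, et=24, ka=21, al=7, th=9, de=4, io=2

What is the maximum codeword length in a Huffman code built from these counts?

5

Merge the two lowest-weight nodes at each step:
io(2) + de(4) → 6
6 + al(7) → 13
th(9) + 13 → 22
be(19) + ka(21) → 40
22 + et(24) → 46
ep(29) + 40 → 69
46 + 69 → 115
The rarest symbols sit at the bottom; the longest codeword is 5 bits.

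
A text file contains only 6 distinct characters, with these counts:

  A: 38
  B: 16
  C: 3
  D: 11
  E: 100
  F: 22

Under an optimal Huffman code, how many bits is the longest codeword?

Merge the two lowest-weight nodes at each step:
combine C(3), D(11) → 14
combine 14, B(16) → 30
combine F(22), 30 → 52
combine A(38), 52 → 90
combine 90, E(100) → 190
Maximum depth reached is 5.

5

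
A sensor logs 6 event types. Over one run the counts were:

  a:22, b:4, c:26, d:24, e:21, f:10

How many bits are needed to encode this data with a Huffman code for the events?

Merge the two smallest weights repeatedly:
merge b(4) and f(10): 14
merge 14 and e(21): 35
merge a(22) and d(24): 46
merge c(26) and 35: 61
merge 46 and 61: 107
Each symbol's bit-cost is frequency × depth; summing gives 263 bits (equivalently 14 + 35 + 46 + 61 + 107).

263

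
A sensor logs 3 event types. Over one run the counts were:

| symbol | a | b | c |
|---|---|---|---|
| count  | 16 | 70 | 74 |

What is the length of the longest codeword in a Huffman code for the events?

2

Merge the two lowest-weight nodes at each step:
a(16) + b(70) → 86
c(74) + 86 → 160
The rarest symbols sit at the bottom; the longest codeword is 2 bits.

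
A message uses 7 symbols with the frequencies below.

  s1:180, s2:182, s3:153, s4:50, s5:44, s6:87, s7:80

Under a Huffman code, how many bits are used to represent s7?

3

Build the tree from the bottom:
combine s5(44), s4(50) → 94
combine s7(80), s6(87) → 167
combine 94, s3(153) → 247
combine 167, s1(180) → 347
combine s2(182), 247 → 429
combine 347, 429 → 776
s7 sits 3 levels below the root, so its codeword is 3 bits.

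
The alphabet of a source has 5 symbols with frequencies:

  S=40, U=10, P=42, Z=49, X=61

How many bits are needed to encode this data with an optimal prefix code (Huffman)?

454

Greedily combine the two least-frequent nodes:
combine U(10), S(40) → 50
combine P(42), Z(49) → 91
combine 50, X(61) → 111
combine 91, 111 → 202
Each symbol's bit-cost is frequency × depth; summing gives 454 bits (equivalently 50 + 91 + 111 + 202).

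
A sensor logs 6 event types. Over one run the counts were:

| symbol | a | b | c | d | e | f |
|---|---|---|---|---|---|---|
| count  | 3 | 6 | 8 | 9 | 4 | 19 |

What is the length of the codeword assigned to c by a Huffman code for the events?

Huffman merges, smallest pair first:
combine a(3), e(4) → 7
combine b(6), 7 → 13
combine c(8), d(9) → 17
combine 13, 17 → 30
combine f(19), 30 → 49
c's leaf is at depth 3, giving a 3-bit codeword.

3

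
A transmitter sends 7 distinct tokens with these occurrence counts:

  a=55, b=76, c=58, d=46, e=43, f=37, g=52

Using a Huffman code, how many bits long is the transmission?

1025

Build the Huffman tree bottom-up:
combine f(37), e(43) → 80
combine d(46), g(52) → 98
combine a(55), c(58) → 113
combine b(76), 80 → 156
combine 98, 113 → 211
combine 156, 211 → 367
Total encoded bits = sum of merged weights = 80 + 98 + 113 + 156 + 211 + 367 = 1025.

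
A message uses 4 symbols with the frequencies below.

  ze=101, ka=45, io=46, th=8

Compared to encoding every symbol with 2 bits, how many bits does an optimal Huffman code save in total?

48

Fixed-length: 2 bits × 200 symbols = 400 bits.
Huffman merges:
th(8) + ka(45) → 53
io(46) + 53 → 99
99 + ze(101) → 200
Huffman total = 53 + 99 + 200 = 352 bits.
Saving = 400 − 352 = 48 bits.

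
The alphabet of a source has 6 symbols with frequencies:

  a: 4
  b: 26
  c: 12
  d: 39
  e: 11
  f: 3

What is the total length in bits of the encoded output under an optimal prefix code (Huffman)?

206

Greedily combine the two least-frequent nodes:
combine f(3), a(4) → 7
combine 7, e(11) → 18
combine c(12), 18 → 30
combine b(26), 30 → 56
combine d(39), 56 → 95
The encoded length is the sum of every internal node's weight: 7 + 18 + 30 + 56 + 95 = 206 bits.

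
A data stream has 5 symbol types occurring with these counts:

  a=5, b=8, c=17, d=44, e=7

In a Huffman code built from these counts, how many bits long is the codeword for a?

4

Build the tree from the bottom:
combine a(5), e(7) → 12
combine b(8), 12 → 20
combine c(17), 20 → 37
combine 37, d(44) → 81
a sits 4 levels below the root, so its codeword is 4 bits.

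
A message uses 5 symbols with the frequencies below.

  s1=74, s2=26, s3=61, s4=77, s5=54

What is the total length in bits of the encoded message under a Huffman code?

664

Merge the two smallest weights repeatedly:
merge s2(26) and s5(54): 80
merge s3(61) and s1(74): 135
merge s4(77) and 80: 157
merge 135 and 157: 292
The encoded length is the sum of every internal node's weight: 80 + 135 + 157 + 292 = 664 bits.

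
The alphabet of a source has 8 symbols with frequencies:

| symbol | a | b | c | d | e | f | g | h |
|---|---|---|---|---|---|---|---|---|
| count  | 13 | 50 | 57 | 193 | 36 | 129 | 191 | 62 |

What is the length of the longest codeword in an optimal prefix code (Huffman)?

Merge the two lowest-weight nodes at each step:
combine a(13), e(36) → 49
combine 49, b(50) → 99
combine c(57), h(62) → 119
combine 99, 119 → 218
combine f(129), g(191) → 320
combine d(193), 218 → 411
combine 320, 411 → 731
The first pair merged (a, e) ends up deepest, at depth 5.

5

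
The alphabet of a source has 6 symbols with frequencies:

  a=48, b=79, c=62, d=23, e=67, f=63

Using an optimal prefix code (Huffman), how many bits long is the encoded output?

Merge the two smallest weights repeatedly:
combine d(23), a(48) → 71
combine c(62), f(63) → 125
combine e(67), 71 → 138
combine b(79), 125 → 204
combine 138, 204 → 342
Total encoded bits = sum of merged weights = 71 + 125 + 138 + 204 + 342 = 880.

880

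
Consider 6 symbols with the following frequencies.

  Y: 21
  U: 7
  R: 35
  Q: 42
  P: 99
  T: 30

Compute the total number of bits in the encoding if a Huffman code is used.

Greedily combine the two least-frequent nodes:
combine U(7), Y(21) → 28
combine 28, T(30) → 58
combine R(35), Q(42) → 77
combine 58, 77 → 135
combine P(99), 135 → 234
The encoded length is the sum of every internal node's weight: 28 + 58 + 77 + 135 + 234 = 532 bits.

532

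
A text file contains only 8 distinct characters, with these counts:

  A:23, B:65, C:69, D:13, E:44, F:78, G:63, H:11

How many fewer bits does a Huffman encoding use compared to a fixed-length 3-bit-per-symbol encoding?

76

Fixed-length: 3 bits × 366 symbols = 1098 bits.
Huffman merges:
combine H(11), D(13) → 24
combine A(23), 24 → 47
combine E(44), 47 → 91
combine G(63), B(65) → 128
combine C(69), F(78) → 147
combine 91, 128 → 219
combine 147, 219 → 366
Huffman total = 24 + 47 + 91 + 128 + 147 + 219 + 366 = 1022 bits.
Saving = 1098 − 1022 = 76 bits.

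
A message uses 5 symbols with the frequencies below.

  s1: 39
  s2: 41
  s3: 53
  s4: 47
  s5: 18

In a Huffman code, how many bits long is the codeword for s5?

Huffman merges, smallest pair first:
merge s5(18) and s1(39): 57
merge s2(41) and s4(47): 88
merge s3(53) and 57: 110
merge 88 and 110: 198
s5's leaf is at depth 3, giving a 3-bit codeword.

3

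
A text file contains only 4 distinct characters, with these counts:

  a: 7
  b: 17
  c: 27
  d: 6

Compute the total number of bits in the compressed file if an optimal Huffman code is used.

100

Build the Huffman tree bottom-up:
d(6) + a(7) → 13
13 + b(17) → 30
c(27) + 30 → 57
Each symbol's bit-cost is frequency × depth; summing gives 100 bits (equivalently 13 + 30 + 57).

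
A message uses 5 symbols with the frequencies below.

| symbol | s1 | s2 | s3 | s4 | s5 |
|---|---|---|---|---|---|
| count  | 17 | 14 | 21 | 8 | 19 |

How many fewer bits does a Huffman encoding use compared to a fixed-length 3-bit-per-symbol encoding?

57

Fixed-length: 3 bits × 79 symbols = 237 bits.
Huffman merges:
merge s4(8) and s2(14): 22
merge s1(17) and s5(19): 36
merge s3(21) and 22: 43
merge 36 and 43: 79
Huffman total = 22 + 36 + 43 + 79 = 180 bits.
Saving = 237 − 180 = 57 bits.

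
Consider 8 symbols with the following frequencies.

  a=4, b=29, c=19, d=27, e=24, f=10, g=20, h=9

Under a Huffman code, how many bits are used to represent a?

5

Repeatedly merge the two smallest:
combine a(4), h(9) → 13
combine f(10), 13 → 23
combine c(19), g(20) → 39
combine 23, e(24) → 47
combine d(27), b(29) → 56
combine 39, 47 → 86
combine 56, 86 → 142
a sits 5 levels below the root, so its codeword is 5 bits.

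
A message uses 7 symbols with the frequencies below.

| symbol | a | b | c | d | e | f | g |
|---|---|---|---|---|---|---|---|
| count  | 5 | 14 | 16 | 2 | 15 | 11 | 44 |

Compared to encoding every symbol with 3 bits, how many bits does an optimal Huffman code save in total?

63

Fixed-length: 3 bits × 107 symbols = 321 bits.
Huffman merges:
combine d(2), a(5) → 7
combine 7, f(11) → 18
combine b(14), e(15) → 29
combine c(16), 18 → 34
combine 29, 34 → 63
combine g(44), 63 → 107
Huffman total = 7 + 18 + 29 + 34 + 63 + 107 = 258 bits.
Saving = 321 − 258 = 63 bits.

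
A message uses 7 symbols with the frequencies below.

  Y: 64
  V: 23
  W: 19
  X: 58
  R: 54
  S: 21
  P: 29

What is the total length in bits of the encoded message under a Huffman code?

Build the Huffman tree bottom-up:
merge W(19) and S(21): 40
merge V(23) and P(29): 52
merge 40 and 52: 92
merge R(54) and X(58): 112
merge Y(64) and 92: 156
merge 112 and 156: 268
Total encoded bits = sum of merged weights = 40 + 52 + 92 + 112 + 156 + 268 = 720.

720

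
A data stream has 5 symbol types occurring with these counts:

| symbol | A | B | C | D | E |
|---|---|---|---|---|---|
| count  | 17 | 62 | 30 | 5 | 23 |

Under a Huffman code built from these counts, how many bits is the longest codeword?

Merge the two lowest-weight nodes at each step:
merge D(5) and A(17): 22
merge 22 and E(23): 45
merge C(30) and 45: 75
merge B(62) and 75: 137
Maximum depth reached is 4.

4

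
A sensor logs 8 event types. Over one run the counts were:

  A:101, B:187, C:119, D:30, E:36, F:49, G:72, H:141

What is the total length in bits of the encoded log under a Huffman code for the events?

Merge the two smallest weights repeatedly:
merge D(30) and E(36): 66
merge F(49) and 66: 115
merge G(72) and A(101): 173
merge 115 and C(119): 234
merge H(141) and 173: 314
merge B(187) and 234: 421
merge 314 and 421: 735
Total encoded bits = sum of merged weights = 66 + 115 + 173 + 234 + 314 + 421 + 735 = 2058.

2058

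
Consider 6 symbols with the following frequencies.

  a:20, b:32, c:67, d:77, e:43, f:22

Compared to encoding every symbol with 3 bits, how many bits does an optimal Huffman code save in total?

Fixed-length: 3 bits × 261 symbols = 783 bits.
Huffman merges:
combine a(20), f(22) → 42
combine b(32), 42 → 74
combine e(43), c(67) → 110
combine 74, d(77) → 151
combine 110, 151 → 261
Huffman total = 42 + 74 + 110 + 151 + 261 = 638 bits.
Saving = 783 − 638 = 145 bits.

145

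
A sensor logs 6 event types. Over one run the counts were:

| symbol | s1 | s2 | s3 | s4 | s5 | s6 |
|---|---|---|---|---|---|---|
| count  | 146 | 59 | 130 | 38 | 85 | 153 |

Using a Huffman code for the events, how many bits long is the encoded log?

1501

Merge the two smallest weights repeatedly:
s4(38) + s2(59) → 97
s5(85) + 97 → 182
s3(130) + s1(146) → 276
s6(153) + 182 → 335
276 + 335 → 611
Each symbol's bit-cost is frequency × depth; summing gives 1501 bits (equivalently 97 + 182 + 276 + 335 + 611).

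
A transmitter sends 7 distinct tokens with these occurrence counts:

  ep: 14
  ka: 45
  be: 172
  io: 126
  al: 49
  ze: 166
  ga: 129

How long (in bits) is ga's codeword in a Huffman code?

2

Build the tree from the bottom:
ep(14) + ka(45) → 59
al(49) + 59 → 108
108 + io(126) → 234
ga(129) + ze(166) → 295
be(172) + 234 → 406
295 + 406 → 701
ga's leaf is at depth 2, giving a 2-bit codeword.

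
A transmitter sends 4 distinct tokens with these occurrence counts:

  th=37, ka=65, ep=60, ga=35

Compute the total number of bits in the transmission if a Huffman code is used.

Greedily combine the two least-frequent nodes:
combine ga(35), th(37) → 72
combine ep(60), ka(65) → 125
combine 72, 125 → 197
Each symbol's bit-cost is frequency × depth; summing gives 394 bits (equivalently 72 + 125 + 197).

394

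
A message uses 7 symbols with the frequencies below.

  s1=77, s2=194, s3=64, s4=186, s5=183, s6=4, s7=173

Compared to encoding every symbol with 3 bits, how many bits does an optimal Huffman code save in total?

Fixed-length: 3 bits × 881 symbols = 2643 bits.
Huffman merges:
merge s6(4) and s3(64): 68
merge 68 and s1(77): 145
merge 145 and s7(173): 318
merge s5(183) and s4(186): 369
merge s2(194) and 318: 512
merge 369 and 512: 881
Huffman total = 68 + 145 + 318 + 369 + 512 + 881 = 2293 bits.
Saving = 2643 − 2293 = 350 bits.

350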